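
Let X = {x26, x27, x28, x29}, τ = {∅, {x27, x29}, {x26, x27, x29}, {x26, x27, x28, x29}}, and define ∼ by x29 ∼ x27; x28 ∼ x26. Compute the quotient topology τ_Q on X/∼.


X/∼ = {[x26=x28], [x27=x29]}; |τ_Q| = 3.

Equivalence classes: [x26=x28], [x27=x29].
Quotient map π: X → X/∼ sends x26 ↦ [x26=x28], x27 ↦ [x27=x29], x28 ↦ [x26=x28], x29 ↦ [x27=x29].
For each subset V ⊆ X/∼, compute π^{-1}(V) ⊆ X and check whether π^{-1}(V) ∈ τ. V is open in τ_Q iff π^{-1}(V) ∈ τ.
  V = {}: π^{-1}(V) = ∅ ∈ τ ✓.
  V = {[x26=x28]}: π^{-1}(V) = {x26, x28} ∉ τ ✗.
  V = {[x27=x29]}: π^{-1}(V) = {x27, x29} ∈ τ ✓.
  V = {[x26=x28], [x27=x29]}: π^{-1}(V) = {x26, x27, x28, x29} ∈ τ ✓.
Open sets in the quotient: τ_Q = {{}, {[x27=x29]}, {[x26=x28], [x27=x29]}} (3 elements).


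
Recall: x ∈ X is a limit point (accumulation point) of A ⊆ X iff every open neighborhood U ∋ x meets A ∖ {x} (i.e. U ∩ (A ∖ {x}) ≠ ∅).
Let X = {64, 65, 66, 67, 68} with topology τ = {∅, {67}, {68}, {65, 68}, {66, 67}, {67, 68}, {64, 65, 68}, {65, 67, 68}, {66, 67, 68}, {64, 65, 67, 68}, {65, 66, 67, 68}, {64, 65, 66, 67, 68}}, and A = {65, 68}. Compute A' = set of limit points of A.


A' = {64, 65}

For each x ∈ X, list the open sets U ∈ τ with x ∈ U, then check whether U ∩ (A ∖ {x}) ≠ ∅ for every such U.
  x = 64: opens ∋ x are {64, 65, 68}, {64, 65, 67, 68}, {64, 65, 66, 67, 68}; each meets A ∖ {64}, so x IS a limit point.
  x = 65: opens ∋ x are {65, 68}, {64, 65, 68}, {65, 67, 68}, {64, 65, 67, 68}, {65, 66, 67, 68}, {64, 65, 66, 67, 68}; each meets A ∖ {65}, so x IS a limit point.
  x = 66: open {66, 67} ∋ x has {66, 67} ∩ (A ∖ {66}) = ∅, so x is NOT a limit point.
  x = 67: open {67} ∋ x has {67} ∩ (A ∖ {67}) = ∅, so x is NOT a limit point.
  x = 68: open {68} ∋ x has {68} ∩ (A ∖ {68}) = ∅, so x is NOT a limit point.
Collecting: A' = {64, 65}.


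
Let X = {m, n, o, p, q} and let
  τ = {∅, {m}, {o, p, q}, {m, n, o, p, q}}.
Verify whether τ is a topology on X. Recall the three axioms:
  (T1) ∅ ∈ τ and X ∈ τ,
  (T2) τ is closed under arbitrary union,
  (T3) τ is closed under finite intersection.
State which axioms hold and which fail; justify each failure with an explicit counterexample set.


τ is NOT a topology on X.

Axiom (T1): ∅ ∈ τ? Yes; X ∈ τ? Yes.
Axiom (T2/T3): check pairwise unions and intersections of members of τ.
Counterexample for (T2): {m} ∪ {o, p, q} = {m, o, p, q} ∉ τ. Therefore τ is NOT a topology.


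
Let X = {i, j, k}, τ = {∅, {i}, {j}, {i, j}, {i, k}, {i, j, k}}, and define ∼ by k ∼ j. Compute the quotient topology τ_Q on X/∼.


X/∼ = {[i], [j=k]}; |τ_Q| = 3.

Equivalence classes: [i], [j=k].
Quotient map π: X → X/∼ sends i ↦ [i], j ↦ [j=k], k ↦ [j=k].
For each subset V ⊆ X/∼, compute π^{-1}(V) ⊆ X and check whether π^{-1}(V) ∈ τ. V is open in τ_Q iff π^{-1}(V) ∈ τ.
  V = {}: π^{-1}(V) = ∅ ∈ τ ✓.
  V = {[i]}: π^{-1}(V) = {i} ∈ τ ✓.
  V = {[j=k]}: π^{-1}(V) = {j, k} ∉ τ ✗.
  V = {[i], [j=k]}: π^{-1}(V) = {i, j, k} ∈ τ ✓.
Open sets in the quotient: τ_Q = {{}, {[i]}, {[i], [j=k]}} (3 elements).


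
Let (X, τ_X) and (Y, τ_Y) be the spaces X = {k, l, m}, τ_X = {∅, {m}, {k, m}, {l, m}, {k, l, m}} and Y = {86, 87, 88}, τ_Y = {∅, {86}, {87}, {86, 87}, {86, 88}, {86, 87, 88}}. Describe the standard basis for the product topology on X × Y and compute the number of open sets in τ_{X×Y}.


Basis B = {∅ × ∅, {m} × {86}, {m} × {87}, {k, m} × {86}, {k, m} × {87}, {l, m} × {86}, {l, m} × {87}, {m} × {86, 87}, {m} × {86, 88}, {k, l, m} × {86}, {k, l, m} × {87}, {m} × {86, 87, 88}, {k, m} × {86, 87}, {k, m} × {86, 88}, {l, m} × {86, 87}, {l, m} × {86, 88}, {k, m} × {86, 87, 88}, {k, l, m} × {86, 87}, {k, l, m} × {86, 88}, {l, m} × {86, 87, 88}, {k, l, m} × {86, 87, 88}}; |τ_{X×Y}| = 70.

Enumerate products U × V with U ∈ τ_X, V ∈ τ_Y (deduplicated):
  ∅ × ∅ = {} (∅)
  {m} × {86} = {(m,86)}
  {m} × {87} = {(m,87)}
  {k, m} × {86} = {(k,86), (m,86)}
  {k, m} × {87} = {(k,87), (m,87)}
  {l, m} × {86} = {(l,86), (m,86)}
  {l, m} × {87} = {(l,87), (m,87)}
  {m} × {86, 87} = {(m,86), (m,87)}
  {m} × {86, 88} = {(m,86), (m,88)}
  {k, l, m} × {86} = {(k,86), (l,86), (m,86)}
  {k, l, m} × {87} = {(k,87), (l,87), (m,87)}
  {m} × {86, 87, 88} = {(m,86), (m,87), (m,88)}
  {k, m} × {86, 87} = {(k,86), (k,87), (m,86), (m,87)}
  {k, m} × {86, 88} = {(k,86), (k,88), (m,86), (m,88)}
  {l, m} × {86, 87} = {(l,86), (l,87), (m,86), (m,87)}
  {l, m} × {86, 88} = {(l,86), (l,88), (m,86), (m,88)}
  {k, m} × {86, 87, 88} = {(k,86), (k,87), (k,88), (m,86), (m,87), (m,88)}
  {k, l, m} × {86, 87} = {(k,86), (k,87), (l,86), (l,87), (m,86), (m,87)}
  {k, l, m} × {86, 88} = {(k,86), (k,88), (l,86), (l,88), (m,86), (m,88)}
  {l, m} × {86, 87, 88} = {(l,86), (l,87), (l,88), (m,86), (m,87), (m,88)}
  {k, l, m} × {86, 87, 88} = {(k,86), (k,87), (k,88), (l,86), (l,87), (l,88), (m,86), (m,87), (m,88)}
These 21 distinct sets form the basis B.
Close under arbitrary unions to get τ_{X×Y}; counting gives |τ_{X×Y}| = 70.


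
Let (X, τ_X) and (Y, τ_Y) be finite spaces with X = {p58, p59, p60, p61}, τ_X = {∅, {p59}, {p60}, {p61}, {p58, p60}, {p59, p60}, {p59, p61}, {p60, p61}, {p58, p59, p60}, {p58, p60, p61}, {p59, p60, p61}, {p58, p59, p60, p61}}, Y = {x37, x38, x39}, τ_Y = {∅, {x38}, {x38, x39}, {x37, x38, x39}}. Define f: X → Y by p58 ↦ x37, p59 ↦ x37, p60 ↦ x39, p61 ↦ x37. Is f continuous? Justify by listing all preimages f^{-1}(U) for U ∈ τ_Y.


f IS continuous.

Compute f^{-1}(U) for each U ∈ τ_Y:
  U = ∅: f^{-1}(U) = ∅ ∈ τ_X ✓.
  U = {x38}: f^{-1}(U) = ∅ ∈ τ_X ✓.
  U = {x38, x39}: f^{-1}(U) = {p60} ∈ τ_X ✓.
  U = {x37, x38, x39}: f^{-1}(U) = {p58, p59, p60, p61} ∈ τ_X ✓.
Every preimage lies in τ_X, so f IS continuous.


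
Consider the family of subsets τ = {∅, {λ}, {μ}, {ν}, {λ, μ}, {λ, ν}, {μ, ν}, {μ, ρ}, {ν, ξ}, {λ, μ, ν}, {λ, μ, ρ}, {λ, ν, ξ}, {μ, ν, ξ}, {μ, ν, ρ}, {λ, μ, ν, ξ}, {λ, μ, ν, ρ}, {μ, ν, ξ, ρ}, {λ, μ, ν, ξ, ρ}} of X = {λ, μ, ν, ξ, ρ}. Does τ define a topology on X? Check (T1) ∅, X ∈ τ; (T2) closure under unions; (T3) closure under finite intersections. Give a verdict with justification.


τ IS a topology on X.

Axiom (T1): ∅ ∈ τ? Yes; X ∈ τ? Yes.
Axiom (T2/T3): check pairwise unions and intersections of members of τ.
All pairwise intersections and unions checked — each lies in τ. Therefore τ satisfies (T1), (T2), (T3): it IS a topology on X.


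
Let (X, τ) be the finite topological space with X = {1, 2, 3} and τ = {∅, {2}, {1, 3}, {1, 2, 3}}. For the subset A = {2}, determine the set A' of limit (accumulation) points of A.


A' = ∅

For each x ∈ X, list the open sets U ∈ τ with x ∈ U, then check whether U ∩ (A ∖ {x}) ≠ ∅ for every such U.
  x = 1: open {1, 3} ∋ x has {1, 3} ∩ (A ∖ {1}) = ∅, so x is NOT a limit point.
  x = 2: open {2} ∋ x has {2} ∩ (A ∖ {2}) = ∅, so x is NOT a limit point.
  x = 3: open {1, 3} ∋ x has {1, 3} ∩ (A ∖ {3}) = ∅, so x is NOT a limit point.
Collecting: A' = ∅.


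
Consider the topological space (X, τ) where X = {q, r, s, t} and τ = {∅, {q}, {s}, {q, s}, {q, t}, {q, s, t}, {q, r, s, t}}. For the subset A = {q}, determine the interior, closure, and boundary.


int(A) = {q}, cl(A) = {q, r, t}, ∂A = {r, t}.

Closed sets in (X, τ) are complements of opens:
  closed(X, τ) = {∅, {r}, {r, s}, {r, t}, {q, r, t}, {r, s, t}, {q, r, s, t}}.
int(A) = ⋃ {U ∈ τ : U ⊆ A}. Opens contained in A: ∅, {q}.
Taking the union of these: int(A) = {q}.
cl(A) = ⋂ {C closed : A ⊆ C}. Closed sets containing A: {q, r, t}, {q, r, s, t}.
Intersecting these: cl(A) = {q, r, t}.
∂A = cl(A) ∖ int(A) = {q, r, t} ∖ {q} = {r, t}.


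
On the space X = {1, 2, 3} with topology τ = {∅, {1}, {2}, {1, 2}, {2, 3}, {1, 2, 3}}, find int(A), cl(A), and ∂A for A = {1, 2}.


int(A) = {1, 2}, cl(A) = {1, 2, 3}, ∂A = {3}.

Closed sets in (X, τ) are complements of opens:
  closed(X, τ) = {∅, {1}, {3}, {1, 3}, {2, 3}, {1, 2, 3}}.
int(A) = ⋃ {U ∈ τ : U ⊆ A}. Opens contained in A: ∅, {1}, {2}, {1, 2}.
Taking the union of these: int(A) = {1, 2}.
cl(A) = ⋂ {C closed : A ⊆ C}. Closed sets containing A: {1, 2, 3}.
Intersecting these: cl(A) = {1, 2, 3}.
∂A = cl(A) ∖ int(A) = {1, 2, 3} ∖ {1, 2} = {3}.


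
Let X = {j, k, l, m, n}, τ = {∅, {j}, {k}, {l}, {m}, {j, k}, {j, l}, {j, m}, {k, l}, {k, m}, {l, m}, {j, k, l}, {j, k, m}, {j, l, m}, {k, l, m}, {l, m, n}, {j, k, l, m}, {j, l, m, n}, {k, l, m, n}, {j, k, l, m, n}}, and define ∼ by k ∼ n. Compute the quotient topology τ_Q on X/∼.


X/∼ = {[j], [k=n], [l], [m]}; |τ_Q| = 10.

Equivalence classes: [j], [k=n], [l], [m].
Quotient map π: X → X/∼ sends j ↦ [j], k ↦ [k=n], l ↦ [l], m ↦ [m], n ↦ [k=n].
For each subset V ⊆ X/∼, compute π^{-1}(V) ⊆ X and check whether π^{-1}(V) ∈ τ. V is open in τ_Q iff π^{-1}(V) ∈ τ.
  V = {}: π^{-1}(V) = ∅ ∈ τ ✓.
  V = {[j]}: π^{-1}(V) = {j} ∈ τ ✓.
  V = {[k=n]}: π^{-1}(V) = {k, n} ∉ τ ✗.
  V = {[j], [k=n]}: π^{-1}(V) = {j, k, n} ∉ τ ✗.
  V = {[l]}: π^{-1}(V) = {l} ∈ τ ✓.
  V = {[j], [l]}: π^{-1}(V) = {j, l} ∈ τ ✓.
  V = {[k=n], [l]}: π^{-1}(V) = {k, l, n} ∉ τ ✗.
  V = {[j], [k=n], [l]}: π^{-1}(V) = {j, k, l, n} ∉ τ ✗.
  V = {[m]}: π^{-1}(V) = {m} ∈ τ ✓.
  V = {[j], [m]}: π^{-1}(V) = {j, m} ∈ τ ✓.
  V = {[k=n], [m]}: π^{-1}(V) = {k, m, n} ∉ τ ✗.
  V = {[j], [k=n], [m]}: π^{-1}(V) = {j, k, m, n} ∉ τ ✗.
  V = {[l], [m]}: π^{-1}(V) = {l, m} ∈ τ ✓.
  V = {[j], [l], [m]}: π^{-1}(V) = {j, l, m} ∈ τ ✓.
  V = {[k=n], [l], [m]}: π^{-1}(V) = {k, l, m, n} ∈ τ ✓.
  V = {[j], [k=n], [l], [m]}: π^{-1}(V) = {j, k, l, m, n} ∈ τ ✓.
Open sets in the quotient: τ_Q = {{}, {[j]}, {[l]}, {[j], [l]}, {[m]}, {[j], [m]}, {[l], [m]}, {[j], [l], [m]}, {[k=n], [l], [m]}, {[j], [k=n], [l], [m]}} (10 elements).


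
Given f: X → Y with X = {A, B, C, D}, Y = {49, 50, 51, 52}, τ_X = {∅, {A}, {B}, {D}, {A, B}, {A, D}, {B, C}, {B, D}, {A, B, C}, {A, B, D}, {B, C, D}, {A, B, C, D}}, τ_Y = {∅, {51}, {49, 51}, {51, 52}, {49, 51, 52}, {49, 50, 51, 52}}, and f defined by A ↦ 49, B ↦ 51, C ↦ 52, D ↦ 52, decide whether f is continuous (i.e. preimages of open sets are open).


f IS continuous.

Compute f^{-1}(U) for each U ∈ τ_Y:
  U = ∅: f^{-1}(U) = ∅ ∈ τ_X ✓.
  U = {51}: f^{-1}(U) = {B} ∈ τ_X ✓.
  U = {49, 51}: f^{-1}(U) = {A, B} ∈ τ_X ✓.
  U = {51, 52}: f^{-1}(U) = {B, C, D} ∈ τ_X ✓.
  U = {49, 51, 52}: f^{-1}(U) = {A, B, C, D} ∈ τ_X ✓.
  U = {49, 50, 51, 52}: f^{-1}(U) = {A, B, C, D} ∈ τ_X ✓.
Every preimage lies in τ_X, so f IS continuous.


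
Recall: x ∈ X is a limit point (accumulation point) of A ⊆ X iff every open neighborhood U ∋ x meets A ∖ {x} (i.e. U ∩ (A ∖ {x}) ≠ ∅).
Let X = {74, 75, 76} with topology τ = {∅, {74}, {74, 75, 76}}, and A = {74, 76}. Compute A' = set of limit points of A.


A' = {75, 76}

For each x ∈ X, list the open sets U ∈ τ with x ∈ U, then check whether U ∩ (A ∖ {x}) ≠ ∅ for every such U.
  x = 74: open {74} ∋ x has {74} ∩ (A ∖ {74}) = ∅, so x is NOT a limit point.
  x = 75: opens ∋ x are {74, 75, 76}; each meets A ∖ {75}, so x IS a limit point.
  x = 76: opens ∋ x are {74, 75, 76}; each meets A ∖ {76}, so x IS a limit point.
Collecting: A' = {75, 76}.


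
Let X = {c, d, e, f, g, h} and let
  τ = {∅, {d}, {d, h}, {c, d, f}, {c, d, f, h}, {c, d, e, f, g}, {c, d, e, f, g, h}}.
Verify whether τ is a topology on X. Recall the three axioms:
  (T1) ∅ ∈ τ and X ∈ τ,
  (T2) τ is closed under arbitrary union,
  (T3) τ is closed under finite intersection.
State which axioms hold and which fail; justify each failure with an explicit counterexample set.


τ IS a topology on X.

Axiom (T1): ∅ ∈ τ? Yes; X ∈ τ? Yes.
Axiom (T2/T3): check pairwise unions and intersections of members of τ.
All pairwise intersections and unions checked — each lies in τ. Therefore τ satisfies (T1), (T2), (T3): it IS a topology on X.


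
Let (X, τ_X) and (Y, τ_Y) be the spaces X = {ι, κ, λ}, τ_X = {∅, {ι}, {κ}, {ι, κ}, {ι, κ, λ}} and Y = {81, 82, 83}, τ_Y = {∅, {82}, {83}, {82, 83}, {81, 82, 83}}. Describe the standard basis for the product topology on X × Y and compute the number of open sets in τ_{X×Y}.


Basis B = {∅ × ∅, {ι} × {82}, {ι} × {83}, {κ} × {82}, {κ} × {83}, {ι} × {82, 83}, {ι, κ} × {82}, {ι, κ} × {83}, {κ} × {82, 83}, {ι} × {81, 82, 83}, {ι, κ, λ} × {82}, {ι, κ, λ} × {83}, {κ} × {81, 82, 83}, {ι, κ} × {82, 83}, {ι, κ} × {81, 82, 83}, {ι, κ, λ} × {82, 83}, {ι, κ, λ} × {81, 82, 83}}; |τ_{X×Y}| = 48.

Enumerate products U × V with U ∈ τ_X, V ∈ τ_Y (deduplicated):
  ∅ × ∅ = {} (∅)
  {ι} × {82} = {(ι,82)}
  {ι} × {83} = {(ι,83)}
  {κ} × {82} = {(κ,82)}
  {κ} × {83} = {(κ,83)}
  {ι} × {82, 83} = {(ι,82), (ι,83)}
  {ι, κ} × {82} = {(ι,82), (κ,82)}
  {ι, κ} × {83} = {(ι,83), (κ,83)}
  {κ} × {82, 83} = {(κ,82), (κ,83)}
  {ι} × {81, 82, 83} = {(ι,81), (ι,82), (ι,83)}
  {ι, κ, λ} × {82} = {(ι,82), (κ,82), (λ,82)}
  {ι, κ, λ} × {83} = {(ι,83), (κ,83), (λ,83)}
  {κ} × {81, 82, 83} = {(κ,81), (κ,82), (κ,83)}
  {ι, κ} × {82, 83} = {(ι,82), (ι,83), (κ,82), (κ,83)}
  {ι, κ} × {81, 82, 83} = {(ι,81), (ι,82), (ι,83), (κ,81), (κ,82), (κ,83)}
  {ι, κ, λ} × {82, 83} = {(ι,82), (ι,83), (κ,82), (κ,83), (λ,82), (λ,83)}
  {ι, κ, λ} × {81, 82, 83} = {(ι,81), (ι,82), (ι,83), (κ,81), (κ,82), (κ,83), (λ,81), (λ,82), (λ,83)}
These 17 distinct sets form the basis B.
Close under arbitrary unions to get τ_{X×Y}; counting gives |τ_{X×Y}| = 48.


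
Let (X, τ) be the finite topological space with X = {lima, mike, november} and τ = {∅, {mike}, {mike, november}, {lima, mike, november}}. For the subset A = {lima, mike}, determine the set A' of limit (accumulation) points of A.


A' = {lima, november}

For each x ∈ X, list the open sets U ∈ τ with x ∈ U, then check whether U ∩ (A ∖ {x}) ≠ ∅ for every such U.
  x = lima: opens ∋ x are {lima, mike, november}; each meets A ∖ {lima}, so x IS a limit point.
  x = mike: open {mike} ∋ x has {mike} ∩ (A ∖ {mike}) = ∅, so x is NOT a limit point.
  x = november: opens ∋ x are {mike, november}, {lima, mike, november}; each meets A ∖ {november}, so x IS a limit point.
Collecting: A' = {lima, november}.


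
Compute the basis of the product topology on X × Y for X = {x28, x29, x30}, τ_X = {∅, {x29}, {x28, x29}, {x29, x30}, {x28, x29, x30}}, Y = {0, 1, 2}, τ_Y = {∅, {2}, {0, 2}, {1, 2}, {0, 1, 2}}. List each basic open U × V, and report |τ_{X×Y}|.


Basis B = {∅ × ∅, {x29} × {2}, {x28, x29} × {2}, {x29} × {0, 2}, {x29} × {1, 2}, {x29, x30} × {2}, {x28, x29, x30} × {2}, {x29} × {0, 1, 2}, {x28, x29} × {0, 2}, {x28, x29} × {1, 2}, {x29, x30} × {0, 2}, {x29, x30} × {1, 2}, {x28, x29} × {0, 1, 2}, {x28, x29, x30} × {0, 2}, {x28, x29, x30} × {1, 2}, {x29, x30} × {0, 1, 2}, {x28, x29, x30} × {0, 1, 2}}; |τ_{X×Y}| = 48.

Enumerate products U × V with U ∈ τ_X, V ∈ τ_Y (deduplicated):
  ∅ × ∅ = {} (∅)
  {x29} × {2} = {(x29,2)}
  {x28, x29} × {2} = {(x28,2), (x29,2)}
  {x29} × {0, 2} = {(x29,0), (x29,2)}
  {x29} × {1, 2} = {(x29,1), (x29,2)}
  {x29, x30} × {2} = {(x29,2), (x30,2)}
  {x28, x29, x30} × {2} = {(x28,2), (x29,2), (x30,2)}
  {x29} × {0, 1, 2} = {(x29,0), (x29,1), (x29,2)}
  {x28, x29} × {0, 2} = {(x28,0), (x28,2), (x29,0), (x29,2)}
  {x28, x29} × {1, 2} = {(x28,1), (x28,2), (x29,1), (x29,2)}
  {x29, x30} × {0, 2} = {(x29,0), (x29,2), (x30,0), (x30,2)}
  {x29, x30} × {1, 2} = {(x29,1), (x29,2), (x30,1), (x30,2)}
  {x28, x29} × {0, 1, 2} = {(x28,0), (x28,1), (x28,2), (x29,0), (x29,1), (x29,2)}
  {x28, x29, x30} × {0, 2} = {(x28,0), (x28,2), (x29,0), (x29,2), (x30,0), (x30,2)}
  {x28, x29, x30} × {1, 2} = {(x28,1), (x28,2), (x29,1), (x29,2), (x30,1), (x30,2)}
  {x29, x30} × {0, 1, 2} = {(x29,0), (x29,1), (x29,2), (x30,0), (x30,1), (x30,2)}
  {x28, x29, x30} × {0, 1, 2} = {(x28,0), (x28,1), (x28,2), (x29,0), (x29,1), (x29,2), (x30,0), (x30,1), (x30,2)}
These 17 distinct sets form the basis B.
Close under arbitrary unions to get τ_{X×Y}; counting gives |τ_{X×Y}| = 48.


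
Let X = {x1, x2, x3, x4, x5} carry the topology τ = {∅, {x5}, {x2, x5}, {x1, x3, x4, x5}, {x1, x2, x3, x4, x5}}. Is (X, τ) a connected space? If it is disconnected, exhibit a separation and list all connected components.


(X, τ) is connected.

Find clopen sets (U ∈ τ with X ∖ U ∈ τ):
  U = ∅, X ∖ U = {x1, x2, x3, x4, x5} — both open, so U is clopen.
  U = {x1, x2, x3, x4, x5}, X ∖ U = ∅ — both open, so U is clopen.
Only trivial clopens (∅ and X) exist, so (X, τ) is connected.
Compute connected components by grouping points that agree on all clopens:
  component: {x1, x2, x3, x4, x5}


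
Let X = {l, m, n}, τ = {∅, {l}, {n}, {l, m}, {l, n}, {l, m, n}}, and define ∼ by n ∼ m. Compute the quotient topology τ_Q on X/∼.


X/∼ = {[l], [m=n]}; |τ_Q| = 3.

Equivalence classes: [l], [m=n].
Quotient map π: X → X/∼ sends l ↦ [l], m ↦ [m=n], n ↦ [m=n].
For each subset V ⊆ X/∼, compute π^{-1}(V) ⊆ X and check whether π^{-1}(V) ∈ τ. V is open in τ_Q iff π^{-1}(V) ∈ τ.
  V = {}: π^{-1}(V) = ∅ ∈ τ ✓.
  V = {[l]}: π^{-1}(V) = {l} ∈ τ ✓.
  V = {[m=n]}: π^{-1}(V) = {m, n} ∉ τ ✗.
  V = {[l], [m=n]}: π^{-1}(V) = {l, m, n} ∈ τ ✓.
Open sets in the quotient: τ_Q = {{}, {[l]}, {[l], [m=n]}} (3 elements).


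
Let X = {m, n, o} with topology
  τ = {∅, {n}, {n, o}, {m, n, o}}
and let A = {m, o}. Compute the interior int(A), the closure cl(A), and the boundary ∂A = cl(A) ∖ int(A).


int(A) = ∅, cl(A) = {m, o}, ∂A = {m, o}.

Closed sets in (X, τ) are complements of opens:
  closed(X, τ) = {∅, {m}, {m, o}, {m, n, o}}.
int(A) = ⋃ {U ∈ τ : U ⊆ A}. Opens contained in A: ∅.
Taking the union of these: int(A) = ∅.
cl(A) = ⋂ {C closed : A ⊆ C}. Closed sets containing A: {m, o}, {m, n, o}.
Intersecting these: cl(A) = {m, o}.
∂A = cl(A) ∖ int(A) = {m, o} ∖ ∅ = {m, o}.


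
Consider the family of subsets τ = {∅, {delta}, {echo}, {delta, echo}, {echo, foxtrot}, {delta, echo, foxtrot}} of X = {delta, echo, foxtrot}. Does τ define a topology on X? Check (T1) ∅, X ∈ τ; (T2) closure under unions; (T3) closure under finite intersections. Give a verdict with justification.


τ IS a topology on X.

Axiom (T1): ∅ ∈ τ? Yes; X ∈ τ? Yes.
Axiom (T2/T3): check pairwise unions and intersections of members of τ.
All pairwise intersections and unions checked — each lies in τ. Therefore τ satisfies (T1), (T2), (T3): it IS a topology on X.


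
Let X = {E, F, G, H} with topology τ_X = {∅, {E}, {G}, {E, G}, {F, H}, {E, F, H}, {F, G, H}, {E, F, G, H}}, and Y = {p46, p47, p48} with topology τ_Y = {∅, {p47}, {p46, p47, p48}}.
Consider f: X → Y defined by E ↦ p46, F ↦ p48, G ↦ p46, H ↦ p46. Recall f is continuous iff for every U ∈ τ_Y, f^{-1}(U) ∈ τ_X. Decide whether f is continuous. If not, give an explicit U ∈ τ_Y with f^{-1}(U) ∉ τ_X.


f IS continuous.

Compute f^{-1}(U) for each U ∈ τ_Y:
  U = ∅: f^{-1}(U) = ∅ ∈ τ_X ✓.
  U = {p47}: f^{-1}(U) = ∅ ∈ τ_X ✓.
  U = {p46, p47, p48}: f^{-1}(U) = {E, F, G, H} ∈ τ_X ✓.
Every preimage lies in τ_X, so f IS continuous.


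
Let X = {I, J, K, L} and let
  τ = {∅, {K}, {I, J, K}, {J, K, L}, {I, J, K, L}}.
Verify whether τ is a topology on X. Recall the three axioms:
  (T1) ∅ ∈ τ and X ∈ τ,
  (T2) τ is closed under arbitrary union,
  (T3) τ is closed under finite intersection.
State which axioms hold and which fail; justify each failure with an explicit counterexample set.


τ is NOT a topology on X.

Axiom (T1): ∅ ∈ τ? Yes; X ∈ τ? Yes.
Axiom (T2/T3): check pairwise unions and intersections of members of τ.
Counterexample for (T3): {I, J, K} ∩ {J, K, L} = {J, K} ∉ τ. Therefore τ is NOT a topology.


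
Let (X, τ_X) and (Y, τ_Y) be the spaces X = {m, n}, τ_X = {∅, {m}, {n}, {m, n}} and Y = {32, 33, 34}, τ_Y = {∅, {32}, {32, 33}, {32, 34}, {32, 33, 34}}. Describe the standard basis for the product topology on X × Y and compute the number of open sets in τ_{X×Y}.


Basis B = {∅ × ∅, {m} × {32}, {n} × {32}, {m} × {32, 33}, {m} × {32, 34}, {m, n} × {32}, {n} × {32, 33}, {n} × {32, 34}, {m} × {32, 33, 34}, {n} × {32, 33, 34}, {m, n} × {32, 33}, {m, n} × {32, 34}, {m, n} × {32, 33, 34}}; |τ_{X×Y}| = 25.

Enumerate products U × V with U ∈ τ_X, V ∈ τ_Y (deduplicated):
  ∅ × ∅ = {} (∅)
  {m} × {32} = {(m,32)}
  {n} × {32} = {(n,32)}
  {m} × {32, 33} = {(m,32), (m,33)}
  {m} × {32, 34} = {(m,32), (m,34)}
  {m, n} × {32} = {(m,32), (n,32)}
  {n} × {32, 33} = {(n,32), (n,33)}
  {n} × {32, 34} = {(n,32), (n,34)}
  {m} × {32, 33, 34} = {(m,32), (m,33), (m,34)}
  {n} × {32, 33, 34} = {(n,32), (n,33), (n,34)}
  {m, n} × {32, 33} = {(m,32), (m,33), (n,32), (n,33)}
  {m, n} × {32, 34} = {(m,32), (m,34), (n,32), (n,34)}
  {m, n} × {32, 33, 34} = {(m,32), (m,33), (m,34), (n,32), (n,33), (n,34)}
These 13 distinct sets form the basis B.
Close under arbitrary unions to get τ_{X×Y}; counting gives |τ_{X×Y}| = 25.


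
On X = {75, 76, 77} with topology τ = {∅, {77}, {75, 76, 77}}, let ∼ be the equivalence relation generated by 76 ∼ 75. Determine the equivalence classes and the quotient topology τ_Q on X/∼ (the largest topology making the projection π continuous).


X/∼ = {[75=76], [77]}; |τ_Q| = 3.

Equivalence classes: [75=76], [77].
Quotient map π: X → X/∼ sends 75 ↦ [75=76], 76 ↦ [75=76], 77 ↦ [77].
For each subset V ⊆ X/∼, compute π^{-1}(V) ⊆ X and check whether π^{-1}(V) ∈ τ. V is open in τ_Q iff π^{-1}(V) ∈ τ.
  V = {}: π^{-1}(V) = ∅ ∈ τ ✓.
  V = {[75=76]}: π^{-1}(V) = {75, 76} ∉ τ ✗.
  V = {[77]}: π^{-1}(V) = {77} ∈ τ ✓.
  V = {[75=76], [77]}: π^{-1}(V) = {75, 76, 77} ∈ τ ✓.
Open sets in the quotient: τ_Q = {{}, {[77]}, {[75=76], [77]}} (3 elements).


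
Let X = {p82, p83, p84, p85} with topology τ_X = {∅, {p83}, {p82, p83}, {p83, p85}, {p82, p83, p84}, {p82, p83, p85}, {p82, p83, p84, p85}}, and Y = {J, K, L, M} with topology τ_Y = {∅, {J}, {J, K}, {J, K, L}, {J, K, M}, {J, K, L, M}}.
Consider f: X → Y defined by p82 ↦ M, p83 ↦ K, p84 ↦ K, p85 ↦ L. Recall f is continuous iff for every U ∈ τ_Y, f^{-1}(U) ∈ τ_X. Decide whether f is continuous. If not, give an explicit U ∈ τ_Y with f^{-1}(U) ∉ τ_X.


f is NOT continuous.

Compute f^{-1}(U) for each U ∈ τ_Y:
  U = ∅: f^{-1}(U) = ∅ ∈ τ_X ✓.
  U = {J}: f^{-1}(U) = ∅ ∈ τ_X ✓.
  U = {J, K}: f^{-1}(U) = {p83, p84} ∉ τ_X ✗.
  U = {J, K, L}: f^{-1}(U) = {p83, p84, p85} ∉ τ_X ✗.
  U = {J, K, M}: f^{-1}(U) = {p82, p83, p84} ∈ τ_X ✓.
  U = {J, K, L, M}: f^{-1}(U) = {p82, p83, p84, p85} ∈ τ_X ✓.
Found U = {J, K} with f^{-1}(U) = {p83, p84} not in τ_X. Therefore f is NOT continuous.


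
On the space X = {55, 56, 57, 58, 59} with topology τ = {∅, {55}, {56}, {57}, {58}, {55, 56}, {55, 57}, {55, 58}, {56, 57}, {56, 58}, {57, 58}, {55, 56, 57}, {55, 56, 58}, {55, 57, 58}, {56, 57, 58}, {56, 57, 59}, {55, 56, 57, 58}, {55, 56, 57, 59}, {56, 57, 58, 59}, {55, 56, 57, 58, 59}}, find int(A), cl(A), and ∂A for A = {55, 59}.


int(A) = {55}, cl(A) = {55, 59}, ∂A = {59}.

Closed sets in (X, τ) are complements of opens:
  closed(X, τ) = {∅, {55}, {58}, {59}, {55, 58}, {55, 59}, {56, 59}, {57, 59}, {58, 59}, {55, 56, 59}, {55, 57, 59}, {55, 58, 59}, {56, 57, 59}, {56, 58, 59}, {57, 58, 59}, {55, 56, 57, 59}, {55, 56, 58, 59}, {55, 57, 58, 59}, {56, 57, 58, 59}, {55, 56, 57, 58, 59}}.
int(A) = ⋃ {U ∈ τ : U ⊆ A}. Opens contained in A: ∅, {55}.
Taking the union of these: int(A) = {55}.
cl(A) = ⋂ {C closed : A ⊆ C}. Closed sets containing A: {55, 59}, {55, 56, 59}, {55, 57, 59}, {55, 58, 59}, {55, 56, 57, 59}, {55, 56, 58, 59}, {55, 57, 58, 59}, {55, 56, 57, 58, 59}.
Intersecting these: cl(A) = {55, 59}.
∂A = cl(A) ∖ int(A) = {55, 59} ∖ {55} = {59}.


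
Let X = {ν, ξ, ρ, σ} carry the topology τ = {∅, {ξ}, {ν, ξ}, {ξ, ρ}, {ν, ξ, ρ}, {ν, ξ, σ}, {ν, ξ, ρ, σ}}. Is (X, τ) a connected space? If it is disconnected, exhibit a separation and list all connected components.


(X, τ) is connected.

Find clopen sets (U ∈ τ with X ∖ U ∈ τ):
  U = ∅, X ∖ U = {ν, ξ, ρ, σ} — both open, so U is clopen.
  U = {ν, ξ, ρ, σ}, X ∖ U = ∅ — both open, so U is clopen.
Only trivial clopens (∅ and X) exist, so (X, τ) is connected.
Compute connected components by grouping points that agree on all clopens:
  component: {ν, ξ, ρ, σ}


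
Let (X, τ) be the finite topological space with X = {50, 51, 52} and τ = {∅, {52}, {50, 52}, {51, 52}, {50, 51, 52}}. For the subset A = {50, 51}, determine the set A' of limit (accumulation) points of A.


A' = ∅

For each x ∈ X, list the open sets U ∈ τ with x ∈ U, then check whether U ∩ (A ∖ {x}) ≠ ∅ for every such U.
  x = 50: open {50, 52} ∋ x has {50, 52} ∩ (A ∖ {50}) = ∅, so x is NOT a limit point.
  x = 51: open {51, 52} ∋ x has {51, 52} ∩ (A ∖ {51}) = ∅, so x is NOT a limit point.
  x = 52: open {52} ∋ x has {52} ∩ (A ∖ {52}) = ∅, so x is NOT a limit point.
Collecting: A' = ∅.


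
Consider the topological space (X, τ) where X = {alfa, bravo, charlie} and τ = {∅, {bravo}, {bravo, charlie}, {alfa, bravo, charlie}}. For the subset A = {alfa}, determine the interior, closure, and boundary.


int(A) = ∅, cl(A) = {alfa}, ∂A = {alfa}.

Closed sets in (X, τ) are complements of opens:
  closed(X, τ) = {∅, {alfa}, {alfa, charlie}, {alfa, bravo, charlie}}.
int(A) = ⋃ {U ∈ τ : U ⊆ A}. Opens contained in A: ∅.
Taking the union of these: int(A) = ∅.
cl(A) = ⋂ {C closed : A ⊆ C}. Closed sets containing A: {alfa}, {alfa, charlie}, {alfa, bravo, charlie}.
Intersecting these: cl(A) = {alfa}.
∂A = cl(A) ∖ int(A) = {alfa} ∖ ∅ = {alfa}.


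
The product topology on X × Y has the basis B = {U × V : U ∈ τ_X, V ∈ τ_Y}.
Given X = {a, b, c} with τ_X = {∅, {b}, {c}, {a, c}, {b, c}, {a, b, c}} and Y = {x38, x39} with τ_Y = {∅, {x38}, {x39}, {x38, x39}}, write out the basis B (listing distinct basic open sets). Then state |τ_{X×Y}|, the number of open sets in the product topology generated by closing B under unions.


Basis B = {∅ × ∅, {b} × {x38}, {b} × {x39}, {c} × {x38}, {c} × {x39}, {a, c} × {x38}, {a, c} × {x39}, {b} × {x38, x39}, {b, c} × {x38}, {b, c} × {x39}, {c} × {x38, x39}, {a, b, c} × {x38}, {a, b, c} × {x39}, {a, c} × {x38, x39}, {b, c} × {x38, x39}, {a, b, c} × {x38, x39}}; |τ_{X×Y}| = 36.

Enumerate products U × V with U ∈ τ_X, V ∈ τ_Y (deduplicated):
  ∅ × ∅ = {} (∅)
  {b} × {x38} = {(b,x38)}
  {b} × {x39} = {(b,x39)}
  {c} × {x38} = {(c,x38)}
  {c} × {x39} = {(c,x39)}
  {a, c} × {x38} = {(a,x38), (c,x38)}
  {a, c} × {x39} = {(a,x39), (c,x39)}
  {b} × {x38, x39} = {(b,x38), (b,x39)}
  {b, c} × {x38} = {(b,x38), (c,x38)}
  {b, c} × {x39} = {(b,x39), (c,x39)}
  {c} × {x38, x39} = {(c,x38), (c,x39)}
  {a, b, c} × {x38} = {(a,x38), (b,x38), (c,x38)}
  {a, b, c} × {x39} = {(a,x39), (b,x39), (c,x39)}
  {a, c} × {x38, x39} = {(a,x38), (a,x39), (c,x38), (c,x39)}
  {b, c} × {x38, x39} = {(b,x38), (b,x39), (c,x38), (c,x39)}
  {a, b, c} × {x38, x39} = {(a,x38), (a,x39), (b,x38), (b,x39), (c,x38), (c,x39)}
These 16 distinct sets form the basis B.
Close under arbitrary unions to get τ_{X×Y}; counting gives |τ_{X×Y}| = 36.


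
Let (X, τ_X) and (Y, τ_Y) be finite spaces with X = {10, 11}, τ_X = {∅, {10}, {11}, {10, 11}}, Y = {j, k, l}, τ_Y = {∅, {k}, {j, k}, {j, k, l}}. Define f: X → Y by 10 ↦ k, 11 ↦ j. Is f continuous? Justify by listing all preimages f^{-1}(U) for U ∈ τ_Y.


f IS continuous.

Compute f^{-1}(U) for each U ∈ τ_Y:
  U = ∅: f^{-1}(U) = ∅ ∈ τ_X ✓.
  U = {k}: f^{-1}(U) = {10} ∈ τ_X ✓.
  U = {j, k}: f^{-1}(U) = {10, 11} ∈ τ_X ✓.
  U = {j, k, l}: f^{-1}(U) = {10, 11} ∈ τ_X ✓.
Every preimage lies in τ_X, so f IS continuous.


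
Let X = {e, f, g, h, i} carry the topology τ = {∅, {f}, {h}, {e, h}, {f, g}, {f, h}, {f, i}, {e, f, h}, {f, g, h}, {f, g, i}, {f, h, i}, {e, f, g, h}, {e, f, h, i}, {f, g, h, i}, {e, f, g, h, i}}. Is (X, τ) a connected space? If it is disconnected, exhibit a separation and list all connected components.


(X, τ) is disconnected; components = [{e, h}, {f, g, i}].

Find clopen sets (U ∈ τ with X ∖ U ∈ τ):
  U = ∅, X ∖ U = {e, f, g, h, i} — both open, so U is clopen.
  U = {e, h}, X ∖ U = {f, g, i} — both open, so U is clopen.
  U = {f, g, i}, X ∖ U = {e, h} — both open, so U is clopen.
  U = {e, f, g, h, i}, X ∖ U = ∅ — both open, so U is clopen.
Nontrivial clopen(s) exist: e.g. {f, g, i}. So (X, τ) is disconnected.
Compute connected components by grouping points that agree on all clopens:
  component: {e, h}
  component: {f, g, i}


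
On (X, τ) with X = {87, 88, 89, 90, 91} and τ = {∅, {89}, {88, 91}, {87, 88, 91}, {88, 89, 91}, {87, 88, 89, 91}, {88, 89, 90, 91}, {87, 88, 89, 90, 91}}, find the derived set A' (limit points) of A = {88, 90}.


A' = {87, 90, 91}

For each x ∈ X, list the open sets U ∈ τ with x ∈ U, then check whether U ∩ (A ∖ {x}) ≠ ∅ for every such U.
  x = 87: opens ∋ x are {87, 88, 91}, {87, 88, 89, 91}, {87, 88, 89, 90, 91}; each meets A ∖ {87}, so x IS a limit point.
  x = 88: open {88, 91} ∋ x has {88, 91} ∩ (A ∖ {88}) = ∅, so x is NOT a limit point.
  x = 89: open {89} ∋ x has {89} ∩ (A ∖ {89}) = ∅, so x is NOT a limit point.
  x = 90: opens ∋ x are {88, 89, 90, 91}, {87, 88, 89, 90, 91}; each meets A ∖ {90}, so x IS a limit point.
  x = 91: opens ∋ x are {88, 91}, {87, 88, 91}, {88, 89, 91}, {87, 88, 89, 91}, {88, 89, 90, 91}, {87, 88, 89, 90, 91}; each meets A ∖ {91}, so x IS a limit point.
Collecting: A' = {87, 90, 91}.


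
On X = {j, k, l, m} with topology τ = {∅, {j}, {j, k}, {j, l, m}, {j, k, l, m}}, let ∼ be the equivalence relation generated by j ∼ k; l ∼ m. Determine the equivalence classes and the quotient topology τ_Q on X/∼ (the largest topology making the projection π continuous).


X/∼ = {[j=k], [l=m]}; |τ_Q| = 3.

Equivalence classes: [j=k], [l=m].
Quotient map π: X → X/∼ sends j ↦ [j=k], k ↦ [j=k], l ↦ [l=m], m ↦ [l=m].
For each subset V ⊆ X/∼, compute π^{-1}(V) ⊆ X and check whether π^{-1}(V) ∈ τ. V is open in τ_Q iff π^{-1}(V) ∈ τ.
  V = {}: π^{-1}(V) = ∅ ∈ τ ✓.
  V = {[j=k]}: π^{-1}(V) = {j, k} ∈ τ ✓.
  V = {[l=m]}: π^{-1}(V) = {l, m} ∉ τ ✗.
  V = {[j=k], [l=m]}: π^{-1}(V) = {j, k, l, m} ∈ τ ✓.
Open sets in the quotient: τ_Q = {{}, {[j=k]}, {[j=k], [l=m]}} (3 elements).


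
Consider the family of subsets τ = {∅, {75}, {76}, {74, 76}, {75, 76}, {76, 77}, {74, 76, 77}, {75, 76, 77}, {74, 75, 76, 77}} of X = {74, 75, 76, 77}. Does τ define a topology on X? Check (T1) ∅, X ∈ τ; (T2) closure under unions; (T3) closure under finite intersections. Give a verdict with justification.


τ is NOT a topology on X.

Axiom (T1): ∅ ∈ τ? Yes; X ∈ τ? Yes.
Axiom (T2/T3): check pairwise unions and intersections of members of τ.
Counterexample for (T2): {75} ∪ {74, 76} = {74, 75, 76} ∉ τ. Therefore τ is NOT a topology.


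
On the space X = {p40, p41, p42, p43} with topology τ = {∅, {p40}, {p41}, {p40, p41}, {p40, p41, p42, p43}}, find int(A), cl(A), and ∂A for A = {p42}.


int(A) = ∅, cl(A) = {p42, p43}, ∂A = {p42, p43}.

Closed sets in (X, τ) are complements of opens:
  closed(X, τ) = {∅, {p42, p43}, {p40, p42, p43}, {p41, p42, p43}, {p40, p41, p42, p43}}.
int(A) = ⋃ {U ∈ τ : U ⊆ A}. Opens contained in A: ∅.
Taking the union of these: int(A) = ∅.
cl(A) = ⋂ {C closed : A ⊆ C}. Closed sets containing A: {p42, p43}, {p40, p42, p43}, {p41, p42, p43}, {p40, p41, p42, p43}.
Intersecting these: cl(A) = {p42, p43}.
∂A = cl(A) ∖ int(A) = {p42, p43} ∖ ∅ = {p42, p43}.


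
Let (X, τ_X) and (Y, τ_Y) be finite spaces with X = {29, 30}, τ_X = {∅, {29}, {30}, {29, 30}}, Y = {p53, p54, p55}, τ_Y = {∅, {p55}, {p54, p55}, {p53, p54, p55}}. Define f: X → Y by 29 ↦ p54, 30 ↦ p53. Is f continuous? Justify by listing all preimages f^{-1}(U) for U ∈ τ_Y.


f IS continuous.

Compute f^{-1}(U) for each U ∈ τ_Y:
  U = ∅: f^{-1}(U) = ∅ ∈ τ_X ✓.
  U = {p55}: f^{-1}(U) = ∅ ∈ τ_X ✓.
  U = {p54, p55}: f^{-1}(U) = {29} ∈ τ_X ✓.
  U = {p53, p54, p55}: f^{-1}(U) = {29, 30} ∈ τ_X ✓.
Every preimage lies in τ_X, so f IS continuous.


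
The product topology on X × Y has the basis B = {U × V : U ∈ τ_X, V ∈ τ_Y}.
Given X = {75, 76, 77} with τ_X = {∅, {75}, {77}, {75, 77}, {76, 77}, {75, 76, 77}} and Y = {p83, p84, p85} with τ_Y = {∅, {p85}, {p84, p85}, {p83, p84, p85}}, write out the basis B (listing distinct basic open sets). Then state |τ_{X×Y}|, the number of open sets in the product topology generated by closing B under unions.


Basis B = {∅ × ∅, {75} × {p85}, {77} × {p85}, {75} × {p84, p85}, {75, 77} × {p85}, {76, 77} × {p85}, {77} × {p84, p85}, {75} × {p83, p84, p85}, {75, 76, 77} × {p85}, {77} × {p83, p84, p85}, {75, 77} × {p84, p85}, {76, 77} × {p84, p85}, {75, 77} × {p83, p84, p85}, {75, 76, 77} × {p84, p85}, {76, 77} × {p83, p84, p85}, {75, 76, 77} × {p83, p84, p85}}; |τ_{X×Y}| = 40.

Enumerate products U × V with U ∈ τ_X, V ∈ τ_Y (deduplicated):
  ∅ × ∅ = {} (∅)
  {75} × {p85} = {(75,p85)}
  {77} × {p85} = {(77,p85)}
  {75} × {p84, p85} = {(75,p84), (75,p85)}
  {75, 77} × {p85} = {(75,p85), (77,p85)}
  {76, 77} × {p85} = {(76,p85), (77,p85)}
  {77} × {p84, p85} = {(77,p84), (77,p85)}
  {75} × {p83, p84, p85} = {(75,p83), (75,p84), (75,p85)}
  {75, 76, 77} × {p85} = {(75,p85), (76,p85), (77,p85)}
  {77} × {p83, p84, p85} = {(77,p83), (77,p84), (77,p85)}
  {75, 77} × {p84, p85} = {(75,p84), (75,p85), (77,p84), (77,p85)}
  {76, 77} × {p84, p85} = {(76,p84), (76,p85), (77,p84), (77,p85)}
  {75, 77} × {p83, p84, p85} = {(75,p83), (75,p84), (75,p85), (77,p83), (77,p84), (77,p85)}
  {75, 76, 77} × {p84, p85} = {(75,p84), (75,p85), (76,p84), (76,p85), (77,p84), (77,p85)}
  {76, 77} × {p83, p84, p85} = {(76,p83), (76,p84), (76,p85), (77,p83), (77,p84), (77,p85)}
  {75, 76, 77} × {p83, p84, p85} = {(75,p83), (75,p84), (75,p85), (76,p83), (76,p84), (76,p85), (77,p83), (77,p84), (77,p85)}
These 16 distinct sets form the basis B.
Close under arbitrary unions to get τ_{X×Y}; counting gives |τ_{X×Y}| = 40.


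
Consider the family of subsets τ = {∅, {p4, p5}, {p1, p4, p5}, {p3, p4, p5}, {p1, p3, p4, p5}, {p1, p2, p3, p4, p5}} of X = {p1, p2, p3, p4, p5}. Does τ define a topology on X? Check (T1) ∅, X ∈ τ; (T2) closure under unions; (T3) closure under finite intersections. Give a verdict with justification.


τ IS a topology on X.

Axiom (T1): ∅ ∈ τ? Yes; X ∈ τ? Yes.
Axiom (T2/T3): check pairwise unions and intersections of members of τ.
All pairwise intersections and unions checked — each lies in τ. Therefore τ satisfies (T1), (T2), (T3): it IS a topology on X.


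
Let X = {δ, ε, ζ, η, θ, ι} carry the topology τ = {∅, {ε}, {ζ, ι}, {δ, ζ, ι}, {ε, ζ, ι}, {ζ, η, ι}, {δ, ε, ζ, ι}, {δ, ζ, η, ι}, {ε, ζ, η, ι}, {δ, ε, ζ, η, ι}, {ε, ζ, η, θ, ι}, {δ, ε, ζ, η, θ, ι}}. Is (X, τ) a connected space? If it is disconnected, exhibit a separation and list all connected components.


(X, τ) is connected.

Find clopen sets (U ∈ τ with X ∖ U ∈ τ):
  U = ∅, X ∖ U = {δ, ε, ζ, η, θ, ι} — both open, so U is clopen.
  U = {δ, ε, ζ, η, θ, ι}, X ∖ U = ∅ — both open, so U is clopen.
Only trivial clopens (∅ and X) exist, so (X, τ) is connected.
Compute connected components by grouping points that agree on all clopens:
  component: {δ, ε, ζ, η, θ, ι}


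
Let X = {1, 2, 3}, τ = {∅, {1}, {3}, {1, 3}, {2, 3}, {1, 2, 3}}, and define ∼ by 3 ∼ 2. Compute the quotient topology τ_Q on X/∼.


X/∼ = {[1], [2=3]}; |τ_Q| = 4.

Equivalence classes: [1], [2=3].
Quotient map π: X → X/∼ sends 1 ↦ [1], 2 ↦ [2=3], 3 ↦ [2=3].
For each subset V ⊆ X/∼, compute π^{-1}(V) ⊆ X and check whether π^{-1}(V) ∈ τ. V is open in τ_Q iff π^{-1}(V) ∈ τ.
  V = {}: π^{-1}(V) = ∅ ∈ τ ✓.
  V = {[1]}: π^{-1}(V) = {1} ∈ τ ✓.
  V = {[2=3]}: π^{-1}(V) = {2, 3} ∈ τ ✓.
  V = {[1], [2=3]}: π^{-1}(V) = {1, 2, 3} ∈ τ ✓.
Open sets in the quotient: τ_Q = {{}, {[1]}, {[2=3]}, {[1], [2=3]}} (4 elements).


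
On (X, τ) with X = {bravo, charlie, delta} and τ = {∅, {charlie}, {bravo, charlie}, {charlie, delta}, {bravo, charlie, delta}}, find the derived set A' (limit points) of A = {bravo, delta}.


A' = ∅

For each x ∈ X, list the open sets U ∈ τ with x ∈ U, then check whether U ∩ (A ∖ {x}) ≠ ∅ for every such U.
  x = bravo: open {bravo, charlie} ∋ x has {bravo, charlie} ∩ (A ∖ {bravo}) = ∅, so x is NOT a limit point.
  x = charlie: open {charlie} ∋ x has {charlie} ∩ (A ∖ {charlie}) = ∅, so x is NOT a limit point.
  x = delta: open {charlie, delta} ∋ x has {charlie, delta} ∩ (A ∖ {delta}) = ∅, so x is NOT a limit point.
Collecting: A' = ∅.


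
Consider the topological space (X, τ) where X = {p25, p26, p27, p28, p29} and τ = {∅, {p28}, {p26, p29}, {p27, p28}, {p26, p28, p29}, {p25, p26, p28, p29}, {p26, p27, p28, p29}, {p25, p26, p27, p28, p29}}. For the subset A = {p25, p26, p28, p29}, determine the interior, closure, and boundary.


int(A) = {p25, p26, p28, p29}, cl(A) = {p25, p26, p27, p28, p29}, ∂A = {p27}.

Closed sets in (X, τ) are complements of opens:
  closed(X, τ) = {∅, {p25}, {p27}, {p25, p27}, {p25, p26, p29}, {p25, p27, p28}, {p25, p26, p27, p29}, {p25, p26, p27, p28, p29}}.
int(A) = ⋃ {U ∈ τ : U ⊆ A}. Opens contained in A: ∅, {p28}, {p26, p29}, {p26, p28, p29}, {p25, p26, p28, p29}.
Taking the union of these: int(A) = {p25, p26, p28, p29}.
cl(A) = ⋂ {C closed : A ⊆ C}. Closed sets containing A: {p25, p26, p27, p28, p29}.
Intersecting these: cl(A) = {p25, p26, p27, p28, p29}.
∂A = cl(A) ∖ int(A) = {p25, p26, p27, p28, p29} ∖ {p25, p26, p28, p29} = {p27}.


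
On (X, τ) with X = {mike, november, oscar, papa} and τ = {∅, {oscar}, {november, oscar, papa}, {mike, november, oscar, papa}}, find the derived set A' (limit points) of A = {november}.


A' = {mike, papa}

For each x ∈ X, list the open sets U ∈ τ with x ∈ U, then check whether U ∩ (A ∖ {x}) ≠ ∅ for every such U.
  x = mike: opens ∋ x are {mike, november, oscar, papa}; each meets A ∖ {mike}, so x IS a limit point.
  x = november: open {november, oscar, papa} ∋ x has {november, oscar, papa} ∩ (A ∖ {november}) = ∅, so x is NOT a limit point.
  x = oscar: open {oscar} ∋ x has {oscar} ∩ (A ∖ {oscar}) = ∅, so x is NOT a limit point.
  x = papa: opens ∋ x are {november, oscar, papa}, {mike, november, oscar, papa}; each meets A ∖ {papa}, so x IS a limit point.
Collecting: A' = {mike, papa}.


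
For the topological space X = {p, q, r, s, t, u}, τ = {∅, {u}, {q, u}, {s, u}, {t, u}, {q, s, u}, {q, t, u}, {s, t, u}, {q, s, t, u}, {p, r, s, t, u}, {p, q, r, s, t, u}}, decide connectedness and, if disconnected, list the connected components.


(X, τ) is connected.

Find clopen sets (U ∈ τ with X ∖ U ∈ τ):
  U = ∅, X ∖ U = {p, q, r, s, t, u} — both open, so U is clopen.
  U = {p, q, r, s, t, u}, X ∖ U = ∅ — both open, so U is clopen.
Only trivial clopens (∅ and X) exist, so (X, τ) is connected.
Compute connected components by grouping points that agree on all clopens:
  component: {p, q, r, s, t, u}
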